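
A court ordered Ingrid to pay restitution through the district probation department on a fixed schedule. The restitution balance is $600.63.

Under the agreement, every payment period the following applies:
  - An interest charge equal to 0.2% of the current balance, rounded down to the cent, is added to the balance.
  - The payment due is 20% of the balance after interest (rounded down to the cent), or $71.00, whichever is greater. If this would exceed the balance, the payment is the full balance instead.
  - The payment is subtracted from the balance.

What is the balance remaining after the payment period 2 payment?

Payment period 1: $600.63 +$1.20 interest = $601.83; pay $120.36 → $481.47
Payment period 2: $481.47 +$0.96 interest = $482.43; pay $96.48 → $385.95

$385.95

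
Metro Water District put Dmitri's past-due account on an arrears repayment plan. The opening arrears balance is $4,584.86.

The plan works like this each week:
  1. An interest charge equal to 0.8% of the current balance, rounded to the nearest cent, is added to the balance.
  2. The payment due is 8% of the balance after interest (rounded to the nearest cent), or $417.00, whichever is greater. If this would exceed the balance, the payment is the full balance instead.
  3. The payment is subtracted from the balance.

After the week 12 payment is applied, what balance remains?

$0.00

Week 1: opening $4,584.86; interest $36.68 → $4,621.54; payment $417.00; balance $4,204.54
Week 2: opening $4,204.54; interest $33.64 → $4,238.18; payment $417.00; balance $3,821.18
Week 3: opening $3,821.18; interest $30.57 → $3,851.75; payment $417.00; balance $3,434.75
Week 4: opening $3,434.75; interest $27.48 → $3,462.23; payment $417.00; balance $3,045.23
Week 5: opening $3,045.23; interest $24.36 → $3,069.59; payment $417.00; balance $2,652.59
Week 6: opening $2,652.59; interest $21.22 → $2,673.81; payment $417.00; balance $2,256.81
Week 7: opening $2,256.81; interest $18.05 → $2,274.86; payment $417.00; balance $1,857.86
Week 8: opening $1,857.86; interest $14.86 → $1,872.72; payment $417.00; balance $1,455.72
Week 9: opening $1,455.72; interest $11.65 → $1,467.37; payment $417.00; balance $1,050.37
Week 10: opening $1,050.37; interest $8.40 → $1,058.77; payment $417.00; balance $641.77
Week 11: opening $641.77; interest $5.13 → $646.90; payment $417.00; balance $229.90
Week 12: opening $229.90; interest $1.84 → $231.74; payment $231.74; balance $0.00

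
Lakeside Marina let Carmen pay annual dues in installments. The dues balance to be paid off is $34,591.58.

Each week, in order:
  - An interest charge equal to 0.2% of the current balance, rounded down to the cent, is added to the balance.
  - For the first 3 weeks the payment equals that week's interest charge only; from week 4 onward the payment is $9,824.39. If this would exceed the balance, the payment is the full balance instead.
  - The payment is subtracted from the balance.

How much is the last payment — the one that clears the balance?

# | Opening | Interest | Payment | End bal
1 | $34,591.58 | $69.18 | $69.18 | $34,591.58
2 | $34,591.58 | $69.18 | $69.18 | $34,591.58
3 | $34,591.58 | $69.18 | $69.18 | $34,591.58
4 | $34,591.58 | $69.18 | $9,824.39 | $24,836.37
5 | $24,836.37 | $49.67 | $9,824.39 | $15,061.65
6 | $15,061.65 | $30.12 | $9,824.39 | $5,267.38
7 | $5,267.38 | $10.53 | $5,277.91 | $0.00

$5,277.91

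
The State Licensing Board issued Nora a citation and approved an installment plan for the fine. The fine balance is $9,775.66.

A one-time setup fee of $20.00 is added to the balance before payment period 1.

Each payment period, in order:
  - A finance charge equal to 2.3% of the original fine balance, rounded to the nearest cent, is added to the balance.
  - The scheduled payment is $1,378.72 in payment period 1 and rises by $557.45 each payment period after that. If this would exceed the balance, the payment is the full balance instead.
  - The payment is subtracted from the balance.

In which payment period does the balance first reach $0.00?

5

Payment period 1: $9,795.66 +$224.84 interest = $10,020.50; pay $1,378.72 → $8,641.78
Payment period 2: $8,641.78 +$224.84 interest = $8,866.62; pay $1,936.17 → $6,930.45
Payment period 3: $6,930.45 +$224.84 interest = $7,155.29; pay $2,493.62 → $4,661.67
Payment period 4: $4,661.67 +$224.84 interest = $4,886.51; pay $3,051.07 → $1,835.44
Payment period 5: $1,835.44 +$224.84 interest = $2,060.28; pay $2,060.28 → $0.00
Balance reaches $0.00 in payment period 5.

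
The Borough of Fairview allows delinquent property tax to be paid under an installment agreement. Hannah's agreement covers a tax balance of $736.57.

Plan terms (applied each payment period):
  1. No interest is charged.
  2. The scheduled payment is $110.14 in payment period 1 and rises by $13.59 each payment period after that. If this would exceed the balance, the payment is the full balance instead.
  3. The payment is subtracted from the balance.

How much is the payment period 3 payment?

Payment period 1: $736.57 − $110.14 → $626.43
Payment period 2: $626.43 − $123.73 → $502.70
Payment period 3: $502.70 − $137.32 → $365.38

$137.32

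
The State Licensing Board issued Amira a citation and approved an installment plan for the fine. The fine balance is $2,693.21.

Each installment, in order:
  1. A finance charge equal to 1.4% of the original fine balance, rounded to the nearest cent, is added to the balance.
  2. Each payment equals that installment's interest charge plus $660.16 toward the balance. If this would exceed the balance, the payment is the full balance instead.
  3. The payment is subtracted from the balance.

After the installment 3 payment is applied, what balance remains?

# | Opening | Interest | Payment | End bal
1 | $2,693.21 | $37.70 | $697.86 | $2,033.05
2 | $2,033.05 | $37.70 | $697.86 | $1,372.89
3 | $1,372.89 | $37.70 | $697.86 | $712.73

$712.73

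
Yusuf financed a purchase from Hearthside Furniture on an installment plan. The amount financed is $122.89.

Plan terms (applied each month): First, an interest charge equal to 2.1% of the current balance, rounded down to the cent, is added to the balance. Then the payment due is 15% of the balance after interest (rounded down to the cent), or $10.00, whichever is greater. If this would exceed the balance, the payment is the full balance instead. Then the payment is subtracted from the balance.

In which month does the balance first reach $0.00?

Month 1: $122.89 +$2.58 interest = $125.47; pay $18.82 → $106.65
Month 2: $106.65 +$2.23 interest = $108.88; pay $16.33 → $92.55
Month 3: $92.55 +$1.94 interest = $94.49; pay $14.17 → $80.32
Month 4: $80.32 +$1.68 interest = $82.00; pay $12.30 → $69.70
Month 5: $69.70 +$1.46 interest = $71.16; pay $10.67 → $60.49
Month 6: $60.49 +$1.27 interest = $61.76; pay $10.00 → $51.76
Month 7: $51.76 +$1.08 interest = $52.84; pay $10.00 → $42.84
Month 8: $42.84 +$0.89 interest = $43.73; pay $10.00 → $33.73
Month 9: $33.73 +$0.70 interest = $34.43; pay $10.00 → $24.43
Month 10: $24.43 +$0.51 interest = $24.94; pay $10.00 → $14.94
Month 11: $14.94 +$0.31 interest = $15.25; pay $10.00 → $5.25
Month 12: $5.25 +$0.11 interest = $5.36; pay $5.36 → $0.00
Balance reaches $0.00 in month 12.

12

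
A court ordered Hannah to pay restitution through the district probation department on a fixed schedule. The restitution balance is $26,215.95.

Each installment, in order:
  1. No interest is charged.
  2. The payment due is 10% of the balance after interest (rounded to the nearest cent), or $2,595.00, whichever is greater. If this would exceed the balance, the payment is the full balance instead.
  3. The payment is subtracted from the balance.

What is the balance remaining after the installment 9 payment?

Installment 1: $26,215.95 − $2,621.60 → $23,594.35
Installment 2: $23,594.35 − $2,595.00 → $20,999.35
Installment 3: $20,999.35 − $2,595.00 → $18,404.35
Installment 4: $18,404.35 − $2,595.00 → $15,809.35
Installment 5: $15,809.35 − $2,595.00 → $13,214.35
Installment 6: $13,214.35 − $2,595.00 → $10,619.35
Installment 7: $10,619.35 − $2,595.00 → $8,024.35
Installment 8: $8,024.35 − $2,595.00 → $5,429.35
Installment 9: $5,429.35 − $2,595.00 → $2,834.35

$2,834.35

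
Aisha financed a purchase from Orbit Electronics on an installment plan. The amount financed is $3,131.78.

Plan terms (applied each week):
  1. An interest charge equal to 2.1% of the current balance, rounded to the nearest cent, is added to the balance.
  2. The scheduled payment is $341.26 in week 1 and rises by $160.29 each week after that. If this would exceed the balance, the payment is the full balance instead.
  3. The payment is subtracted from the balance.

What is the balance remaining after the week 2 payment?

$2,414.72

# | Opening | Interest | Payment | End bal
1 | $3,131.78 | $65.77 | $341.26 | $2,856.29
2 | $2,856.29 | $59.98 | $501.55 | $2,414.72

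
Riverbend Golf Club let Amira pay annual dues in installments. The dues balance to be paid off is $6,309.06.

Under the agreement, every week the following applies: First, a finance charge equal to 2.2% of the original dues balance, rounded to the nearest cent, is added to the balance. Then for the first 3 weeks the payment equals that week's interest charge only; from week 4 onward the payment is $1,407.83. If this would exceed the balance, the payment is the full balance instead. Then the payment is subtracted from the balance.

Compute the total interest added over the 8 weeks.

# | Opening | Interest | Payment | End bal
1 | $6,309.06 | $138.80 | $138.80 | $6,309.06
2 | $6,309.06 | $138.80 | $138.80 | $6,309.06
3 | $6,309.06 | $138.80 | $138.80 | $6,309.06
4 | $6,309.06 | $138.80 | $1,407.83 | $5,040.03
5 | $5,040.03 | $138.80 | $1,407.83 | $3,771.00
6 | $3,771.00 | $138.80 | $1,407.83 | $2,501.97
7 | $2,501.97 | $138.80 | $1,407.83 | $1,232.94
8 | $1,232.94 | $138.80 | $1,371.74 | $0.00
Total interest: $138.80 + $138.80 + $138.80 + $138.80 + $138.80 + $138.80 + $138.80 + $138.80 = $1,110.40

$1,110.40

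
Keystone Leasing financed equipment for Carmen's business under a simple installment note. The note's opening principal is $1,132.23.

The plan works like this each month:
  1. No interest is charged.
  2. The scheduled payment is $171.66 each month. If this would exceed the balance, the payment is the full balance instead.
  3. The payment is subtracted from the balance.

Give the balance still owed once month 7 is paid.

Month 1: opening $1,132.23; payment $171.66; balance $960.57
Month 2: opening $960.57; payment $171.66; balance $788.91
Month 3: opening $788.91; payment $171.66; balance $617.25
Month 4: opening $617.25; payment $171.66; balance $445.59
Month 5: opening $445.59; payment $171.66; balance $273.93
Month 6: opening $273.93; payment $171.66; balance $102.27
Month 7: opening $102.27; payment $102.27; balance $0.00

$0.00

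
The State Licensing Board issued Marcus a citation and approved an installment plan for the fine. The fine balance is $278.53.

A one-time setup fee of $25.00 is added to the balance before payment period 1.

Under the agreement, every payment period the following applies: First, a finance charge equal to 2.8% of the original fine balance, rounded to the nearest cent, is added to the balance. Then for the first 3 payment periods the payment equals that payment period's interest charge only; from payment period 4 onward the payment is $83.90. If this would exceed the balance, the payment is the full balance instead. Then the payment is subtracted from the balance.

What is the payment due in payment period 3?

Payment period 1: opening $303.53; interest $7.80 → $311.33; payment $7.80; balance $303.53
Payment period 2: opening $303.53; interest $7.80 → $311.33; payment $7.80; balance $303.53
Payment period 3: opening $303.53; interest $7.80 → $311.33; payment $7.80; balance $303.53

$7.80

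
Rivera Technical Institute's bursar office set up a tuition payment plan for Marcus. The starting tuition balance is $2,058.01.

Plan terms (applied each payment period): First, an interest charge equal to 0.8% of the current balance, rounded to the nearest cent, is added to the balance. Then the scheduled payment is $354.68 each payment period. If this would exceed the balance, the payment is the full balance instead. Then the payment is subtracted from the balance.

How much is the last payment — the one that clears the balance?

$342.37

Payment period 1: $2,058.01 +$16.46 interest = $2,074.47; pay $354.68 → $1,719.79
Payment period 2: $1,719.79 +$13.76 interest = $1,733.55; pay $354.68 → $1,378.87
Payment period 3: $1,378.87 +$11.03 interest = $1,389.90; pay $354.68 → $1,035.22
Payment period 4: $1,035.22 +$8.28 interest = $1,043.50; pay $354.68 → $688.82
Payment period 5: $688.82 +$5.51 interest = $694.33; pay $354.68 → $339.65
Payment period 6: $339.65 +$2.72 interest = $342.37; pay $342.37 → $0.00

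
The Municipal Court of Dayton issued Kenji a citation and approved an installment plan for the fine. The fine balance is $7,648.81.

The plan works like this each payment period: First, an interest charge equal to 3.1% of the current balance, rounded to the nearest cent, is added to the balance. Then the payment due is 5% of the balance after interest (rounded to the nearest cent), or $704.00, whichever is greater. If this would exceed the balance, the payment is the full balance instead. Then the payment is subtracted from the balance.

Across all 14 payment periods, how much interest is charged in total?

# | Opening | Interest | Payment | End bal
1 | $7,648.81 | $237.11 | $704.00 | $7,181.92
2 | $7,181.92 | $222.64 | $704.00 | $6,700.56
3 | $6,700.56 | $207.72 | $704.00 | $6,204.28
4 | $6,204.28 | $192.33 | $704.00 | $5,692.61
5 | $5,692.61 | $176.47 | $704.00 | $5,165.08
6 | $5,165.08 | $160.12 | $704.00 | $4,621.20
7 | $4,621.20 | $143.26 | $704.00 | $4,060.46
8 | $4,060.46 | $125.87 | $704.00 | $3,482.33
9 | $3,482.33 | $107.95 | $704.00 | $2,886.28
10 | $2,886.28 | $89.47 | $704.00 | $2,271.75
11 | $2,271.75 | $70.42 | $704.00 | $1,638.17
12 | $1,638.17 | $50.78 | $704.00 | $984.95
13 | $984.95 | $30.53 | $704.00 | $311.48
14 | $311.48 | $9.66 | $321.14 | $0.00
Total interest: $237.11 + $222.64 + $207.72 + $192.33 + $176.47 + $160.12 + $143.26 + $125.87 + $107.95 + $89.47 + $70.42 + $50.78 + $30.53 + $9.66 = $1,824.33

$1,824.33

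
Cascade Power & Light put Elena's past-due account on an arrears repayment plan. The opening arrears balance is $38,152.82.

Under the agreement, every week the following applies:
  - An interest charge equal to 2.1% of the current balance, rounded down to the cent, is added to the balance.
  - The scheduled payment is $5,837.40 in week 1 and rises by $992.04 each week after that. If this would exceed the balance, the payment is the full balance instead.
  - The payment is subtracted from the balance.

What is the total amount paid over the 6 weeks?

$40,905.23

Week 1: opening $38,152.82; interest $801.20 → $38,954.02; payment $5,837.40; balance $33,116.62
Week 2: opening $33,116.62; interest $695.44 → $33,812.06; payment $6,829.44; balance $26,982.62
Week 3: opening $26,982.62; interest $566.63 → $27,549.25; payment $7,821.48; balance $19,727.77
Week 4: opening $19,727.77; interest $414.28 → $20,142.05; payment $8,813.52; balance $11,328.53
Week 5: opening $11,328.53; interest $237.89 → $11,566.42; payment $9,805.56; balance $1,760.86
Week 6: opening $1,760.86; interest $36.97 → $1,797.83; payment $1,797.83; balance $0.00
Total paid: $40,905.23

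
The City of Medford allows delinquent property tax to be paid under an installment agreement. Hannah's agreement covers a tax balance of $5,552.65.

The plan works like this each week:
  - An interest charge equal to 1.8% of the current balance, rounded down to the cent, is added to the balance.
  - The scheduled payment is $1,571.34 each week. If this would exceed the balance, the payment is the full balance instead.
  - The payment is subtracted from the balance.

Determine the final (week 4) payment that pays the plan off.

Week 1: $5,552.65 +$99.94 interest = $5,652.59; pay $1,571.34 → $4,081.25
Week 2: $4,081.25 +$73.46 interest = $4,154.71; pay $1,571.34 → $2,583.37
Week 3: $2,583.37 +$46.50 interest = $2,629.87; pay $1,571.34 → $1,058.53
Week 4: $1,058.53 +$19.05 interest = $1,077.58; pay $1,077.58 → $0.00

$1,077.58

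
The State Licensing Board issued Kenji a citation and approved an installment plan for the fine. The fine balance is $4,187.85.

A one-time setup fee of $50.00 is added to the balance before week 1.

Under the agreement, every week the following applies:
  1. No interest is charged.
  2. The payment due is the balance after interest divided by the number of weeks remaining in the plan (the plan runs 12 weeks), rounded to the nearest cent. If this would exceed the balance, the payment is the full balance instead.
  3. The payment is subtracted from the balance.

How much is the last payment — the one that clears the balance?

$353.15

# | Opening | Payment | End bal
1 | $4,237.85 | $353.15 | $3,884.70
2 | $3,884.70 | $353.15 | $3,531.55
3 | $3,531.55 | $353.16 | $3,178.39
4 | $3,178.39 | $353.15 | $2,825.24
5 | $2,825.24 | $353.16 | $2,472.08
6 | $2,472.08 | $353.15 | $2,118.93
7 | $2,118.93 | $353.16 | $1,765.77
8 | $1,765.77 | $353.15 | $1,412.62
9 | $1,412.62 | $353.16 | $1,059.46
10 | $1,059.46 | $353.15 | $706.31
11 | $706.31 | $353.16 | $353.15
12 | $353.15 | $353.15 | $0.00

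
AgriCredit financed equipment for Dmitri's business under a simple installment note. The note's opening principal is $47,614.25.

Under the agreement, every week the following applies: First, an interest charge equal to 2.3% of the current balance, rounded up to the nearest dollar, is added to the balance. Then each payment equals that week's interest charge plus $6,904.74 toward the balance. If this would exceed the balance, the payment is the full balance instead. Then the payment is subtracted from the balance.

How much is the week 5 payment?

Week 1: $47,614.25 +$1,096.00 interest = $48,710.25; pay $8,000.74 → $40,709.51
Week 2: $40,709.51 +$937.00 interest = $41,646.51; pay $7,841.74 → $33,804.77
Week 3: $33,804.77 +$778.00 interest = $34,582.77; pay $7,682.74 → $26,900.03
Week 4: $26,900.03 +$619.00 interest = $27,519.03; pay $7,523.74 → $19,995.29
Week 5: $19,995.29 +$460.00 interest = $20,455.29; pay $7,364.74 → $13,090.55

$7,364.74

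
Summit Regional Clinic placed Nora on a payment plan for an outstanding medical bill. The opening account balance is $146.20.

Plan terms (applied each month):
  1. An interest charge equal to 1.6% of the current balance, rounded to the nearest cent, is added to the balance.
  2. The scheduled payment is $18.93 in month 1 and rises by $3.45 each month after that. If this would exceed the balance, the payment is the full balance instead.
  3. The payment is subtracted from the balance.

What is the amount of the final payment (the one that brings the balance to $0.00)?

# | Opening | Interest | Payment | End bal
1 | $146.20 | $2.34 | $18.93 | $129.61
2 | $129.61 | $2.07 | $22.38 | $109.30
3 | $109.30 | $1.75 | $25.83 | $85.22
4 | $85.22 | $1.36 | $29.28 | $57.30
5 | $57.30 | $0.92 | $32.73 | $25.49
6 | $25.49 | $0.41 | $25.90 | $0.00

$25.90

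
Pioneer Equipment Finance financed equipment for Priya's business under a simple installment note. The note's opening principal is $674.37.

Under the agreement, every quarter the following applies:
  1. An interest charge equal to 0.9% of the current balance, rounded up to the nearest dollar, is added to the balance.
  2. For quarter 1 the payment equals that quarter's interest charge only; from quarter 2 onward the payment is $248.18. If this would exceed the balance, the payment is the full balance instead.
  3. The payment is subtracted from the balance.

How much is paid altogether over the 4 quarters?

Quarter 1: $674.37 +$7.00 interest = $681.37; pay $7.00 → $674.37
Quarter 2: $674.37 +$7.00 interest = $681.37; pay $248.18 → $433.19
Quarter 3: $433.19 +$4.00 interest = $437.19; pay $248.18 → $189.01
Quarter 4: $189.01 +$2.00 interest = $191.01; pay $191.01 → $0.00
Total paid: $694.37

$694.37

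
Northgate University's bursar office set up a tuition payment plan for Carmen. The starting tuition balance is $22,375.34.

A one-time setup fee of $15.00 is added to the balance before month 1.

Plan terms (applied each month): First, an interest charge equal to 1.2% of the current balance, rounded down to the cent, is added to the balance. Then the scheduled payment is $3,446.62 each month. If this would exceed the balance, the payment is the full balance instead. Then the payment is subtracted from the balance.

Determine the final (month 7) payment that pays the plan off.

# | Opening | Interest | Payment | End bal
1 | $22,390.34 | $268.68 | $3,446.62 | $19,212.40
2 | $19,212.40 | $230.54 | $3,446.62 | $15,996.32
3 | $15,996.32 | $191.95 | $3,446.62 | $12,741.65
4 | $12,741.65 | $152.89 | $3,446.62 | $9,447.92
5 | $9,447.92 | $113.37 | $3,446.62 | $6,114.67
6 | $6,114.67 | $73.37 | $3,446.62 | $2,741.42
7 | $2,741.42 | $32.89 | $2,774.31 | $0.00

$2,774.31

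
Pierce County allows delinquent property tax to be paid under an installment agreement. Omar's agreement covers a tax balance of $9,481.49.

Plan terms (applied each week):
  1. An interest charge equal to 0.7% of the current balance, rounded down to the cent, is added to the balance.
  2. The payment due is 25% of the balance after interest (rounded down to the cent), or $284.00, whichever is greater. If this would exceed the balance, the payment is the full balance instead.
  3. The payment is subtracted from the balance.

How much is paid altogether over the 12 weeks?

$9,740.31

# | Opening | Interest | Payment | End bal
1 | $9,481.49 | $66.37 | $2,386.96 | $7,160.90
2 | $7,160.90 | $50.12 | $1,802.75 | $5,408.27
3 | $5,408.27 | $37.85 | $1,361.53 | $4,084.59
4 | $4,084.59 | $28.59 | $1,028.29 | $3,084.89
5 | $3,084.89 | $21.59 | $776.62 | $2,329.86
6 | $2,329.86 | $16.30 | $586.54 | $1,759.62
7 | $1,759.62 | $12.31 | $442.98 | $1,328.95
8 | $1,328.95 | $9.30 | $334.56 | $1,003.69
9 | $1,003.69 | $7.02 | $284.00 | $726.71
10 | $726.71 | $5.08 | $284.00 | $447.79
11 | $447.79 | $3.13 | $284.00 | $166.92
12 | $166.92 | $1.16 | $168.08 | $0.00
Total paid: $9,740.31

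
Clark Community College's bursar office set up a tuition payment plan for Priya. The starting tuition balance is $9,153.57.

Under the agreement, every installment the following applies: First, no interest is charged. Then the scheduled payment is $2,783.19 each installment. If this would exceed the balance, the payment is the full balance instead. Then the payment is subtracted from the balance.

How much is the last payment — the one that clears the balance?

Installment 1: opening $9,153.57; payment $2,783.19; balance $6,370.38
Installment 2: opening $6,370.38; payment $2,783.19; balance $3,587.19
Installment 3: opening $3,587.19; payment $2,783.19; balance $804.00
Installment 4: opening $804.00; payment $804.00; balance $0.00

$804.00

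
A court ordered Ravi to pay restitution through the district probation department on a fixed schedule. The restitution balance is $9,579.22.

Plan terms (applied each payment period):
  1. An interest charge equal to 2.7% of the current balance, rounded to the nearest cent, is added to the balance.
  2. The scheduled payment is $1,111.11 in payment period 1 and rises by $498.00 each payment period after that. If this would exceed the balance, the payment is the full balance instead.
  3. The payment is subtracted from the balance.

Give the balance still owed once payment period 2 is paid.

$7,353.26

Payment period 1: opening $9,579.22; interest $258.64 → $9,837.86; payment $1,111.11; balance $8,726.75
Payment period 2: opening $8,726.75; interest $235.62 → $8,962.37; payment $1,609.11; balance $7,353.26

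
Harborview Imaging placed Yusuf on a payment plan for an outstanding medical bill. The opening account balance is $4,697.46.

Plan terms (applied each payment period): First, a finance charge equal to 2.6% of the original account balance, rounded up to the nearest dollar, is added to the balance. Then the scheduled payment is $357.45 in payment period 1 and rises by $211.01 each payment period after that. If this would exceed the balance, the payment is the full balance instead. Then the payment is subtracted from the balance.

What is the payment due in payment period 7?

Payment period 1: opening $4,697.46; interest $123.00 → $4,820.46; payment $357.45; balance $4,463.01
Payment period 2: opening $4,463.01; interest $123.00 → $4,586.01; payment $568.46; balance $4,017.55
Payment period 3: opening $4,017.55; interest $123.00 → $4,140.55; payment $779.47; balance $3,361.08
Payment period 4: opening $3,361.08; interest $123.00 → $3,484.08; payment $990.48; balance $2,493.60
Payment period 5: opening $2,493.60; interest $123.00 → $2,616.60; payment $1,201.49; balance $1,415.11
Payment period 6: opening $1,415.11; interest $123.00 → $1,538.11; payment $1,412.50; balance $125.61
Payment period 7: opening $125.61; interest $123.00 → $248.61; payment $248.61; balance $0.00

$248.61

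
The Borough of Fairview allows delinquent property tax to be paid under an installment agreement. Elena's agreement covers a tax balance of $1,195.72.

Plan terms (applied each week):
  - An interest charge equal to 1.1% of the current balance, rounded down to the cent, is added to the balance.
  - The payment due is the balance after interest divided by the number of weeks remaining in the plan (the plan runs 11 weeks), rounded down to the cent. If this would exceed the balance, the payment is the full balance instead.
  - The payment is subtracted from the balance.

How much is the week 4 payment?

$113.56

Week 1: opening $1,195.72; interest $13.15 → $1,208.87; payment $109.89; balance $1,098.98
Week 2: opening $1,098.98; interest $12.08 → $1,111.06; payment $111.10; balance $999.96
Week 3: opening $999.96; interest $10.99 → $1,010.95; payment $112.32; balance $898.63
Week 4: opening $898.63; interest $9.88 → $908.51; payment $113.56; balance $794.95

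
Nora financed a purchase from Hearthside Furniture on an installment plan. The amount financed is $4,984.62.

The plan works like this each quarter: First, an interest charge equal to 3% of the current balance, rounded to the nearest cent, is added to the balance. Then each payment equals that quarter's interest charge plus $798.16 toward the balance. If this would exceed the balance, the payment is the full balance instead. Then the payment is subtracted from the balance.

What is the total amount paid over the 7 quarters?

$5,528.54

Quarter 1: opening $4,984.62; interest $149.54 → $5,134.16; payment $947.70; balance $4,186.46
Quarter 2: opening $4,186.46; interest $125.59 → $4,312.05; payment $923.75; balance $3,388.30
Quarter 3: opening $3,388.30; interest $101.65 → $3,489.95; payment $899.81; balance $2,590.14
Quarter 4: opening $2,590.14; interest $77.70 → $2,667.84; payment $875.86; balance $1,791.98
Quarter 5: opening $1,791.98; interest $53.76 → $1,845.74; payment $851.92; balance $993.82
Quarter 6: opening $993.82; interest $29.81 → $1,023.63; payment $827.97; balance $195.66
Quarter 7: opening $195.66; interest $5.87 → $201.53; payment $201.53; balance $0.00
Total paid: $5,528.54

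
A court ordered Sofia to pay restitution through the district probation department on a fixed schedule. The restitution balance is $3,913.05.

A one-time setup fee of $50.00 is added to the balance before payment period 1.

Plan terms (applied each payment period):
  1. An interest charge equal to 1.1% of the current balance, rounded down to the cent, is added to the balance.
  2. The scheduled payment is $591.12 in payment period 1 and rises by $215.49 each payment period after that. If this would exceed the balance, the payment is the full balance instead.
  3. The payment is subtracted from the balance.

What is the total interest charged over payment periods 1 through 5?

$133.22

Payment period 1: $3,963.05 +$43.59 interest = $4,006.64; pay $591.12 → $3,415.52
Payment period 2: $3,415.52 +$37.57 interest = $3,453.09; pay $806.61 → $2,646.48
Payment period 3: $2,646.48 +$29.11 interest = $2,675.59; pay $1,022.10 → $1,653.49
Payment period 4: $1,653.49 +$18.18 interest = $1,671.67; pay $1,237.59 → $434.08
Payment period 5: $434.08 +$4.77 interest = $438.85; pay $438.85 → $0.00
Total interest: $43.59 + $37.57 + $29.11 + $18.18 + $4.77 = $133.22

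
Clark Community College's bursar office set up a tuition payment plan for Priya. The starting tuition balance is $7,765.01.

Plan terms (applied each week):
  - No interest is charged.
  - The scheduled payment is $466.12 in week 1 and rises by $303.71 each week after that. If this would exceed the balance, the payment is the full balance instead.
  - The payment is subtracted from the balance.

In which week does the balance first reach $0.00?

# | Opening | Payment | End bal
1 | $7,765.01 | $466.12 | $7,298.89
2 | $7,298.89 | $769.83 | $6,529.06
3 | $6,529.06 | $1,073.54 | $5,455.52
4 | $5,455.52 | $1,377.25 | $4,078.27
5 | $4,078.27 | $1,680.96 | $2,397.31
6 | $2,397.31 | $1,984.67 | $412.64
7 | $412.64 | $412.64 | $0.00
Balance reaches $0.00 in week 7.

7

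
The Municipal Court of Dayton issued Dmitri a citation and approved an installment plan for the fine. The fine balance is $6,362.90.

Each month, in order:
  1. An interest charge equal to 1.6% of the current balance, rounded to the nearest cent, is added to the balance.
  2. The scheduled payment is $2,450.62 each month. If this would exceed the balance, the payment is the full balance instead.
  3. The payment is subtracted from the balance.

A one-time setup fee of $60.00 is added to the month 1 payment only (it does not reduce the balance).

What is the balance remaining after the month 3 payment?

# | Opening | Interest | Payment | Fee | End bal
1 | $6,362.90 | $101.81 | $2,450.62 | $60.00 | $4,014.09
2 | $4,014.09 | $64.23 | $2,450.62 | — | $1,627.70
3 | $1,627.70 | $26.04 | $1,653.74 | — | $0.00

$0.00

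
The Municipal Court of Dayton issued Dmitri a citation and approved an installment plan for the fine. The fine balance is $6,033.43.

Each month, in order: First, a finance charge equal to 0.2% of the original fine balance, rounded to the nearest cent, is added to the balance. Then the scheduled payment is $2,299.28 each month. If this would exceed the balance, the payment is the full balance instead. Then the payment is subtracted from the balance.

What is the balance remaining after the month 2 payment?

Month 1: $6,033.43 +$12.07 interest = $6,045.50; pay $2,299.28 → $3,746.22
Month 2: $3,746.22 +$12.07 interest = $3,758.29; pay $2,299.28 → $1,459.01

$1,459.01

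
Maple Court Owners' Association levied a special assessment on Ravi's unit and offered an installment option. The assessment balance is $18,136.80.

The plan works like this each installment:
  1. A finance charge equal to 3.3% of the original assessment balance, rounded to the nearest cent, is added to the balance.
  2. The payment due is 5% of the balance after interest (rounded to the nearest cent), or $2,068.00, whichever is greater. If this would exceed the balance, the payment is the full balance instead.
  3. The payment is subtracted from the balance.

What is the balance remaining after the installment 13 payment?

Installment 1: opening $18,136.80; interest $598.51 → $18,735.31; payment $2,068.00; balance $16,667.31
Installment 2: opening $16,667.31; interest $598.51 → $17,265.82; payment $2,068.00; balance $15,197.82
Installment 3: opening $15,197.82; interest $598.51 → $15,796.33; payment $2,068.00; balance $13,728.33
Installment 4: opening $13,728.33; interest $598.51 → $14,326.84; payment $2,068.00; balance $12,258.84
Installment 5: opening $12,258.84; interest $598.51 → $12,857.35; payment $2,068.00; balance $10,789.35
Installment 6: opening $10,789.35; interest $598.51 → $11,387.86; payment $2,068.00; balance $9,319.86
Installment 7: opening $9,319.86; interest $598.51 → $9,918.37; payment $2,068.00; balance $7,850.37
Installment 8: opening $7,850.37; interest $598.51 → $8,448.88; payment $2,068.00; balance $6,380.88
Installment 9: opening $6,380.88; interest $598.51 → $6,979.39; payment $2,068.00; balance $4,911.39
Installment 10: opening $4,911.39; interest $598.51 → $5,509.90; payment $2,068.00; balance $3,441.90
Installment 11: opening $3,441.90; interest $598.51 → $4,040.41; payment $2,068.00; balance $1,972.41
Installment 12: opening $1,972.41; interest $598.51 → $2,570.92; payment $2,068.00; balance $502.92
Installment 13: opening $502.92; interest $598.51 → $1,101.43; payment $1,101.43; balance $0.00

$0.00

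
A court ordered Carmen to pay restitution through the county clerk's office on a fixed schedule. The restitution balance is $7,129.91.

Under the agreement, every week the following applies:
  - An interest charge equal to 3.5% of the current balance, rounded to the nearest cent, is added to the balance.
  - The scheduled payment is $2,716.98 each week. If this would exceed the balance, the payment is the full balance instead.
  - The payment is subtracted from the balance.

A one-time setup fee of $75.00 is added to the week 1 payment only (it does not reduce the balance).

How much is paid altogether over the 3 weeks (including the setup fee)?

$7,691.45

Week 1: $7,129.91 +$249.55 interest = $7,379.46; pay $2,716.98 (+ $75.00 fee) → $4,662.48
Week 2: $4,662.48 +$163.19 interest = $4,825.67; pay $2,716.98 → $2,108.69
Week 3: $2,108.69 +$73.80 interest = $2,182.49; pay $2,182.49 → $0.00
Total paid: $7,691.45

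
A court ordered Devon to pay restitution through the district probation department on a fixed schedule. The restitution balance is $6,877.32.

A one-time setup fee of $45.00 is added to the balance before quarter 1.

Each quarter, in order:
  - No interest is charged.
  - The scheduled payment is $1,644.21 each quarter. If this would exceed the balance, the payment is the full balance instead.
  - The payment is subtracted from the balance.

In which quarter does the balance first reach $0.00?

5

Quarter 1: opening $6,922.32; payment $1,644.21; balance $5,278.11
Quarter 2: opening $5,278.11; payment $1,644.21; balance $3,633.90
Quarter 3: opening $3,633.90; payment $1,644.21; balance $1,989.69
Quarter 4: opening $1,989.69; payment $1,644.21; balance $345.48
Quarter 5: opening $345.48; payment $345.48; balance $0.00
Balance reaches $0.00 in quarter 5.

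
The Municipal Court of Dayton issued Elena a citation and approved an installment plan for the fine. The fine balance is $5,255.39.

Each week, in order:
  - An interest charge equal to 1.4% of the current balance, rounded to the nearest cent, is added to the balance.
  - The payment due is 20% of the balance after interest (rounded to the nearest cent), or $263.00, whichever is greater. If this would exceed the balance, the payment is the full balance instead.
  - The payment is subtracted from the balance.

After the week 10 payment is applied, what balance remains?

$466.43

Week 1: $5,255.39 +$73.58 interest = $5,328.97; pay $1,065.79 → $4,263.18
Week 2: $4,263.18 +$59.68 interest = $4,322.86; pay $864.57 → $3,458.29
Week 3: $3,458.29 +$48.42 interest = $3,506.71; pay $701.34 → $2,805.37
Week 4: $2,805.37 +$39.28 interest = $2,844.65; pay $568.93 → $2,275.72
Week 5: $2,275.72 +$31.86 interest = $2,307.58; pay $461.52 → $1,846.06
Week 6: $1,846.06 +$25.84 interest = $1,871.90; pay $374.38 → $1,497.52
Week 7: $1,497.52 +$20.97 interest = $1,518.49; pay $303.70 → $1,214.79
Week 8: $1,214.79 +$17.01 interest = $1,231.80; pay $263.00 → $968.80
Week 9: $968.80 +$13.56 interest = $982.36; pay $263.00 → $719.36
Week 10: $719.36 +$10.07 interest = $729.43; pay $263.00 → $466.43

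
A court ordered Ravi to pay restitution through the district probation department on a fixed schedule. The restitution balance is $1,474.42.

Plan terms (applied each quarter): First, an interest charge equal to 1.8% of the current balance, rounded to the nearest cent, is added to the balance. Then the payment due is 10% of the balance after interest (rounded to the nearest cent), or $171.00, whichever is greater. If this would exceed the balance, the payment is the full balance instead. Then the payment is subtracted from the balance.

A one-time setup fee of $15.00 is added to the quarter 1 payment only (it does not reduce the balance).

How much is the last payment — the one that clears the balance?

# | Opening | Interest | Payment | Fee | End bal
1 | $1,474.42 | $26.54 | $171.00 | $15.00 | $1,329.96
2 | $1,329.96 | $23.94 | $171.00 | — | $1,182.90
3 | $1,182.90 | $21.29 | $171.00 | — | $1,033.19
4 | $1,033.19 | $18.60 | $171.00 | — | $880.79
5 | $880.79 | $15.85 | $171.00 | — | $725.64
6 | $725.64 | $13.06 | $171.00 | — | $567.70
7 | $567.70 | $10.22 | $171.00 | — | $406.92
8 | $406.92 | $7.32 | $171.00 | — | $243.24
9 | $243.24 | $4.38 | $171.00 | — | $76.62
10 | $76.62 | $1.38 | $78.00 | — | $0.00

$78.00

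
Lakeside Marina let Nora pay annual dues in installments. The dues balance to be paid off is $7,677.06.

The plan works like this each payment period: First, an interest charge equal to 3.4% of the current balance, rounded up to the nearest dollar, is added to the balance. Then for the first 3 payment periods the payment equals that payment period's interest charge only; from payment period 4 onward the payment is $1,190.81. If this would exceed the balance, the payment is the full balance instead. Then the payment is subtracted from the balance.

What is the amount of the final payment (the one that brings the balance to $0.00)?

$485.39

Payment period 1: $7,677.06 +$262.00 interest = $7,939.06; pay $262.00 → $7,677.06
Payment period 2: $7,677.06 +$262.00 interest = $7,939.06; pay $262.00 → $7,677.06
Payment period 3: $7,677.06 +$262.00 interest = $7,939.06; pay $262.00 → $7,677.06
Payment period 4: $7,677.06 +$262.00 interest = $7,939.06; pay $1,190.81 → $6,748.25
Payment period 5: $6,748.25 +$230.00 interest = $6,978.25; pay $1,190.81 → $5,787.44
Payment period 6: $5,787.44 +$197.00 interest = $5,984.44; pay $1,190.81 → $4,793.63
Payment period 7: $4,793.63 +$163.00 interest = $4,956.63; pay $1,190.81 → $3,765.82
Payment period 8: $3,765.82 +$129.00 interest = $3,894.82; pay $1,190.81 → $2,704.01
Payment period 9: $2,704.01 +$92.00 interest = $2,796.01; pay $1,190.81 → $1,605.20
Payment period 10: $1,605.20 +$55.00 interest = $1,660.20; pay $1,190.81 → $469.39
Payment period 11: $469.39 +$16.00 interest = $485.39; pay $485.39 → $0.00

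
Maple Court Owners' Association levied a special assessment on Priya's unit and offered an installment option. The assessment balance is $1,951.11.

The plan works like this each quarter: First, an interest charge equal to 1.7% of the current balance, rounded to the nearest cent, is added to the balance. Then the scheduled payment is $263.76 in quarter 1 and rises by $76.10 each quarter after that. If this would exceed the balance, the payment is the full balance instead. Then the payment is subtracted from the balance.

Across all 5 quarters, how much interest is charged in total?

Quarter 1: $1,951.11 +$33.17 interest = $1,984.28; pay $263.76 → $1,720.52
Quarter 2: $1,720.52 +$29.25 interest = $1,749.77; pay $339.86 → $1,409.91
Quarter 3: $1,409.91 +$23.97 interest = $1,433.88; pay $415.96 → $1,017.92
Quarter 4: $1,017.92 +$17.30 interest = $1,035.22; pay $492.06 → $543.16
Quarter 5: $543.16 +$9.23 interest = $552.39; pay $552.39 → $0.00
Total interest: $33.17 + $29.25 + $23.97 + $17.30 + $9.23 = $112.92

$112.92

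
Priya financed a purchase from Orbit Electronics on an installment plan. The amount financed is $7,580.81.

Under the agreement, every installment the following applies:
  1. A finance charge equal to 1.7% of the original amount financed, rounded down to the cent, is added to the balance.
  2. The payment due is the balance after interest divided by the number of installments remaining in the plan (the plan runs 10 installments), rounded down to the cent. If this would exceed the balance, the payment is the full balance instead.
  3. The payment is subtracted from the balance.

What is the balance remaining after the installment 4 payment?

# | Opening | Interest | Payment | End bal
1 | $7,580.81 | $128.87 | $770.96 | $6,938.72
2 | $6,938.72 | $128.87 | $785.28 | $6,282.31
3 | $6,282.31 | $128.87 | $801.39 | $5,609.79
4 | $5,609.79 | $128.87 | $819.80 | $4,918.86

$4,918.86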